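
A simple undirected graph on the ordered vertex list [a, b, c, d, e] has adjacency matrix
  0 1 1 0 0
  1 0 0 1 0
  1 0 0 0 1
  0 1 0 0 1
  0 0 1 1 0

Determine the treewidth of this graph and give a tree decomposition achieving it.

Every bag has size at most 3, so the width is 3 − 1 = 2 and tw(G) ≤ 2. The edges a–b–d–e–c–a form a cycle, so G is not a tree and its treewidth is at least 2. Therefore the treewidth is 2.

Treewidth 2.
Bags: B1 = {a, b, d}  B2 = {a, d, e}  B3 = {a, c, e}
Tree: B1–B2, B2–B3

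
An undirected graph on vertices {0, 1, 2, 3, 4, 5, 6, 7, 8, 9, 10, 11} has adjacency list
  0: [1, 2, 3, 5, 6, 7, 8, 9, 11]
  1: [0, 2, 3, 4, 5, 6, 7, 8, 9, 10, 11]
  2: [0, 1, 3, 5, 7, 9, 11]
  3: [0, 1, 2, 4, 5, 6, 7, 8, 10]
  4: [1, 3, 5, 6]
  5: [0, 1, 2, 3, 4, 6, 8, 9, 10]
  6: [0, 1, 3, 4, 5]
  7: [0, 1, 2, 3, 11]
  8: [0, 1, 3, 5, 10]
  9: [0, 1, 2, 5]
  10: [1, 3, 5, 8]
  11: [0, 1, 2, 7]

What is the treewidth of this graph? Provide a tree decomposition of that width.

Treewidth 4.
One optimal decomposition is:
Bags: B1 = {0, 1, 3, 5, 6}  B2 = {0, 1, 2, 3, 5}  B3 = {1, 3, 4, 5, 6}  B4 = {0, 1, 2, 3, 7}  B5 = {0, 1, 2, 7, 11}  B6 = {0, 1, 2, 5, 9}  B7 = {0, 1, 3, 5, 8}  B8 = {1, 3, 5, 8, 10}
Tree: B1–B2, B1–B3, B2–B4, B4–B5, B2–B6, B2–B7, B7–B8

The largest bag has 5 vertices, giving width 4; this decomposition certifies tw(G) ≤ 4. On the other hand G contains the 5-clique {0, 1, 3, 5, 8}. A clique must lie in a single bag of any decomposition, so no decomposition can have width below 4. Therefore the treewidth is 4.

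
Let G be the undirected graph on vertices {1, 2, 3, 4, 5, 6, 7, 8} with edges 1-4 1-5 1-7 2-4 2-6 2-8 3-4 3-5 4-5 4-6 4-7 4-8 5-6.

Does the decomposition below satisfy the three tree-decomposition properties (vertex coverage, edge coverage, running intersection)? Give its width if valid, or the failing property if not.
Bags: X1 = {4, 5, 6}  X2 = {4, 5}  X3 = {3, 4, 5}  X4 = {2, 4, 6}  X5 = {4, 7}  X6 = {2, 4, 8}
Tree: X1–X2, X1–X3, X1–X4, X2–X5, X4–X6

A tree decomposition must satisfy three properties: every vertex lies in some bag; for every edge, both endpoints lie together in some bag; and for every vertex, the bags containing it form a connected subtree. Here vertex 1 appears in no bag, so the decomposition is invalid.

No — vertex 1 appears in no bag.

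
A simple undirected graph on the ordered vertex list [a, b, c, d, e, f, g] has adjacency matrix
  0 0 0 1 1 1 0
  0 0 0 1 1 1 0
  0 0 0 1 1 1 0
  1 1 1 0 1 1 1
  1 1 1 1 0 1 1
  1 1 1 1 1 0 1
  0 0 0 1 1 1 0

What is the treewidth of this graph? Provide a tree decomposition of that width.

Each bag holds 4 vertices, so the decomposition has width 3, which upper-bounds the treewidth. Conversely, {d, e, f, g} is a clique of size 4, and the vertices of any clique must share a bag in every tree decomposition; so some bag has ≥ 4 vertices and tw(G) ≥ 3. Combining the bounds, tw(G) = 3.

Treewidth 3.
One such decomposition:
Bags: B1 = {a, d, e, f}  B2 = {d, e, f, g}  B3 = {b, d, e, f}  B4 = {c, d, e, f}
Tree: B1–B2, B1–B3, B3–B4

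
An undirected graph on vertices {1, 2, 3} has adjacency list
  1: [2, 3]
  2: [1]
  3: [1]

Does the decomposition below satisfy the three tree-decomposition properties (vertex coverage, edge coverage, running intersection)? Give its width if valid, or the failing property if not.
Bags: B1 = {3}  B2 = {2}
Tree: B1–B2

A tree decomposition must satisfy three properties: every vertex lies in some bag; for every edge, both endpoints lie together in some bag; and for every vertex, the bags containing it form a connected subtree. Here vertex 1 appears in no bag, so the decomposition is invalid.

No — vertex 1 appears in no bag.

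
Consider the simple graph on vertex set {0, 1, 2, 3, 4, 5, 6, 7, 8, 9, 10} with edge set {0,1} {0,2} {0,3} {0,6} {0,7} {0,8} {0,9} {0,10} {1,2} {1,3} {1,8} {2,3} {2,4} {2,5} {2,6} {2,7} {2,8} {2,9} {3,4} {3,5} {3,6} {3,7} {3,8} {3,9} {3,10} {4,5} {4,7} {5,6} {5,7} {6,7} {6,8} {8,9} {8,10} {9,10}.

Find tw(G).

A width-4 tree decomposition is:
Bags: B1 = {2, 3, 5, 6, 7}  B2 = {0, 2, 3, 6, 7}  B3 = {0, 2, 3, 6, 8}  B4 = {0, 2, 3, 8, 9}  B5 = {0, 3, 8, 9, 10}  B6 = {0, 1, 2, 3, 8}  B7 = {2, 3, 4, 5, 7}
Tree: B1–B2, B2–B3, B3–B4, B4–B5, B3–B6, B1–B7
Every bag has size at most 5, so the width is 5 − 1 = 4 and tw(G) ≤ 4. On the other hand G contains the 5-clique {0, 1, 2, 3, 8}. A clique must lie in a single bag of any decomposition, so no decomposition can have width below 4. Therefore the treewidth is 4.

4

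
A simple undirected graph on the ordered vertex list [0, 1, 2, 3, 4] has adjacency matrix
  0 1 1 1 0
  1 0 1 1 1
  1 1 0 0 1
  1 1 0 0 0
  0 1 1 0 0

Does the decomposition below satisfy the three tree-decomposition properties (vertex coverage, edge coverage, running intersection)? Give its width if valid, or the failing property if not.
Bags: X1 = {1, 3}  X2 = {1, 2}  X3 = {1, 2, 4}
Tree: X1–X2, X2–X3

A tree decomposition must satisfy three properties: every vertex lies in some bag; for every edge, both endpoints lie together in some bag; and for every vertex, the bags containing it form a connected subtree. Here vertex 0 appears in no bag, so the decomposition is invalid.

No — vertex 0 appears in no bag.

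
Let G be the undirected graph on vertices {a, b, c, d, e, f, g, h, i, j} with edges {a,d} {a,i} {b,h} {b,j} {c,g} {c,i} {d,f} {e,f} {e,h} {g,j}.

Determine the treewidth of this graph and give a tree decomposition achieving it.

Every bag has size at most 3, so the width is 3 − 1 = 2 and tw(G) ≤ 2. Since i–c–g–j–b–h–e–f–d–a–i is a cycle in G, G is not acyclic. Forests are exactly the graphs of treewidth ≤ 1, so tw(G) ≥ 2. The upper and lower bounds meet at 2, so that is the treewidth.

Treewidth 2.
One optimal decomposition is:
Bags: B1 = {c, g, i}  B2 = {g, i, j}  B3 = {b, i, j}  B4 = {b, h, i}  B5 = {e, h, i}  B6 = {e, f, i}  B7 = {d, f, i}  B8 = {a, d, i}
Tree: B1–B2, B2–B3, B3–B4, B4–B5, B5–B6, B6–B7, B7–B8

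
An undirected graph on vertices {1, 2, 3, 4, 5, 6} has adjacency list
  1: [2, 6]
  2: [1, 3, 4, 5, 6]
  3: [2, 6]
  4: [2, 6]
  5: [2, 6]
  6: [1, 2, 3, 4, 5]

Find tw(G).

2

A width-2 tree decomposition is:
Bags: B1 = {2, 4, 6}  B2 = {2, 3, 6}  B3 = {2, 5, 6}  B4 = {1, 2, 6}
Tree: B1–B2, B1–B3, B2–B4
Each bag holds 3 vertices, so the decomposition has width 2, which upper-bounds the treewidth. Conversely, {1, 2, 6} is a clique of size 3, and the vertices of any clique must share a bag in every tree decomposition; so some bag has ≥ 3 vertices and tw(G) ≥ 2. Combining the bounds, tw(G) = 2.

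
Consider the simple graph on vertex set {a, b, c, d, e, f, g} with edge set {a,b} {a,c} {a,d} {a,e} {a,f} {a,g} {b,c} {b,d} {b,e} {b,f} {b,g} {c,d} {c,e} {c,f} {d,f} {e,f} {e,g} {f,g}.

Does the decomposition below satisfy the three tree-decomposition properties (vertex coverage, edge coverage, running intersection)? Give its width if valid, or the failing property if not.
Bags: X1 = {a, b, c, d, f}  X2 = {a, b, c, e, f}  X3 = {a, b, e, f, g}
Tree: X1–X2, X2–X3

Yes; width 4.

Checking the three conditions: (i) the bags cover all of {a, b, c, d, e, f, g}; (ii) for each edge, some bag contains both endpoints; (iii) the bags containing any fixed vertex form a subtree. All hold, so the decomposition is valid with width 5 − 1 = 4.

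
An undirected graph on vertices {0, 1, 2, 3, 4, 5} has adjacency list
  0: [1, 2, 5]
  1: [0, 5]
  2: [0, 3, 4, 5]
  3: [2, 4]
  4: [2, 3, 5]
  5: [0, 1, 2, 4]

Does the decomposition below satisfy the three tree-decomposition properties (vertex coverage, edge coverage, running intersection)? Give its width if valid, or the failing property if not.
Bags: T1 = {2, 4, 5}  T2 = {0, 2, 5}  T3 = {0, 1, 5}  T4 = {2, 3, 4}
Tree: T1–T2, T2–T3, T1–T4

Yes; width 2.

Checking the three conditions: (i) the bags cover all of {0, 1, 2, 3, 4, 5}; (ii) for each edge, some bag contains both endpoints; (iii) the bags containing any fixed vertex form a subtree. All hold, so the decomposition is valid with width 3 − 1 = 2.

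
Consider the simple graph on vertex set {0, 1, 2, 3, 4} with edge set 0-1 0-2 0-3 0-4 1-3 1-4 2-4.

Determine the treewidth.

2

A width-2 tree decomposition is:
Bags: B1 = {0, 2, 4}  B2 = {0, 1, 4}  B3 = {0, 1, 3}
Tree: B1–B2, B2–B3
Each bag holds 3 vertices, so the decomposition has width 2, which upper-bounds the treewidth. On the other hand G contains the 3-clique {0, 1, 3}. A clique must lie in a single bag of any decomposition, so no decomposition can have width below 2. Therefore the treewidth is 2.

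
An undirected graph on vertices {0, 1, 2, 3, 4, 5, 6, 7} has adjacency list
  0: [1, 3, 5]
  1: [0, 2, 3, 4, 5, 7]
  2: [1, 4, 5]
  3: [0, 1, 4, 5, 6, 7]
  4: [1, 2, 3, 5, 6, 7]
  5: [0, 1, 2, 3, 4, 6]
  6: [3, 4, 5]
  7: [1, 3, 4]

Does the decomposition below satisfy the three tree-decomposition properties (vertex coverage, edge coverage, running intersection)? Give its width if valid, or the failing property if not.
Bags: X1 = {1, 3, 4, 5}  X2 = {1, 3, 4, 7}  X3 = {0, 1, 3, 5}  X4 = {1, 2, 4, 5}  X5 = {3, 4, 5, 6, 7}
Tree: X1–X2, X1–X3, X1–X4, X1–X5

No — bags containing vertex 7 are not connected in the tree.

A tree decomposition must satisfy three properties: every vertex lies in some bag; for every edge, both endpoints lie together in some bag; and for every vertex, the bags containing it form a connected subtree. Here bags containing vertex 7 are not connected in the tree, so the decomposition is invalid.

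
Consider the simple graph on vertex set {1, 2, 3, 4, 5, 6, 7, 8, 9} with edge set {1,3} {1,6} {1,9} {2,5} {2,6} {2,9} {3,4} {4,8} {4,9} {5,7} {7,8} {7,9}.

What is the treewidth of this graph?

3

A width-3 tree decomposition is:
Bags: B1 = {2, 5, 7, 8}  B2 = {2, 7, 8, 9}  B3 = {2, 4, 8, 9}  B4 = {2, 4, 6, 9}  B5 = {1, 4, 6, 9}  B6 = {1, 3, 4, 6}
Tree: B1–B2, B2–B3, B3–B4, B4–B5, B5–B6
Each bag holds 4 vertices, so the decomposition has width 3, which upper-bounds the treewidth. For the lower bound: the 4 vertex sets {5,7,8}, {2}, {9}, {1,3,4,6} are disjoint, each induces a connected subgraph, and every pair is joined by at least one edge of G. Contracting each set to a single vertex therefore yields K_{4} as a minor, and since treewidth is minor-monotone, tw(G) ≥ tw(K_{4}) = 3. Combining the bounds, tw(G) = 3.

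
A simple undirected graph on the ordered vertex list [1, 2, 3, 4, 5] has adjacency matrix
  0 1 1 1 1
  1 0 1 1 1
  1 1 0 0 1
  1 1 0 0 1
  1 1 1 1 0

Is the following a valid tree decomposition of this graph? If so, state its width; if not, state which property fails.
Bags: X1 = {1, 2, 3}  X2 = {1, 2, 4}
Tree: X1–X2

No — vertex 5 appears in no bag.

A tree decomposition must satisfy three properties: every vertex lies in some bag; for every edge, both endpoints lie together in some bag; and for every vertex, the bags containing it form a connected subtree. Here vertex 5 appears in no bag, so the decomposition is invalid.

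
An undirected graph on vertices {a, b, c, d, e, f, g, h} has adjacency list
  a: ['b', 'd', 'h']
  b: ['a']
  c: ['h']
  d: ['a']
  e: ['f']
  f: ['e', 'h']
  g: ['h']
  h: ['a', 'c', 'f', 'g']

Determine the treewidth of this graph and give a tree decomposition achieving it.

Treewidth 1.
One such decomposition:
Bags: B1 = {g, h}  B2 = {a, h}  B3 = {f, h}  B4 = {a, b}  B5 = {e, f}  B6 = {a, d}  B7 = {c, h}
Tree: B1–B2, B1–B3, B2–B4, B3–B5, B4–B6, B1–B7

Every bag has size at most 2, so the width is 2 − 1 = 1 and tw(G) ≤ 1. Any graph with an edge has treewidth ≥ 1, and G has the edge h–g. Therefore the treewidth is 1.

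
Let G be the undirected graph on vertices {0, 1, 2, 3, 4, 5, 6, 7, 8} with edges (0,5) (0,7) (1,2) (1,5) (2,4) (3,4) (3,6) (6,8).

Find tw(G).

1

A width-1 tree decomposition is:
Bags: B1 = {6, 8}  B2 = {3, 6}  B3 = {3, 4}  B4 = {2, 4}  B5 = {1, 2}  B6 = {1, 5}  B7 = {0, 5}  B8 = {0, 7}
Tree: B1–B2, B2–B3, B3–B4, B4–B5, B5–B6, B6–B7, B7–B8
Every bag has size at most 2, so the width is 2 − 1 = 1 and tw(G) ≤ 1. G has an edge, so its treewidth is at least 1. Therefore the treewidth is 1.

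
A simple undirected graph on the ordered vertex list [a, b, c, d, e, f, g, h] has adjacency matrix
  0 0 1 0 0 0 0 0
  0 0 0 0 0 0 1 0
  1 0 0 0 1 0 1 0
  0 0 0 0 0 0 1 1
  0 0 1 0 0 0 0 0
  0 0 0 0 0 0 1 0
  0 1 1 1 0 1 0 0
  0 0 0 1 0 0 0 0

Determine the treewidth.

1

A width-1 tree decomposition is:
Bags: B1 = {b, g}  B2 = {c, g}  B3 = {c, e}  B4 = {f, g}  B5 = {d, g}  B6 = {a, c}  B7 = {d, h}
Tree: B1–B2, B2–B3, B1–B4, B2–B5, B2–B6, B5–B7
Every bag has size at most 2, so the width is 2 − 1 = 1 and tw(G) ≤ 1. Since G has at least one edge (e.g. b–g), it is not an edgeless graph, so tw(G) ≥ 1. Therefore the treewidth is 1.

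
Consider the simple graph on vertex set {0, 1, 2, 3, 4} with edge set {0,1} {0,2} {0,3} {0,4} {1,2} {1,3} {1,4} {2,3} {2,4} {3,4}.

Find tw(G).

A width-4 tree decomposition is:
Bags: B1 = {0, 1, 2, 3, 4}
Tree: (single bag)
With just one bag of size 5, the width is 5 − 1 = 4, so tw(G) ≤ 4. For the lower bound, the 5 vertices {0, 1, 2, 3, 4} are pairwise adjacent, and any tree decomposition puts a clique entirely inside one bag — forcing width ≥ 4. The upper and lower bounds meet at 4, so that is the treewidth.

4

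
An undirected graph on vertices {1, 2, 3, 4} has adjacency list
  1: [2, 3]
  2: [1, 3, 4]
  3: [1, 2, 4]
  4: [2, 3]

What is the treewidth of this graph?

A width-2 tree decomposition is:
Bags: B1 = {2, 3, 4}  B2 = {1, 2, 3}
Tree: B1–B2
Each bag holds 3 vertices, so the decomposition has width 2, which upper-bounds the treewidth. Conversely, {1, 2, 3} is a clique of size 3, and the vertices of any clique must share a bag in every tree decomposition; so some bag has ≥ 3 vertices and tw(G) ≥ 2. The upper and lower bounds meet at 2, so that is the treewidth.

2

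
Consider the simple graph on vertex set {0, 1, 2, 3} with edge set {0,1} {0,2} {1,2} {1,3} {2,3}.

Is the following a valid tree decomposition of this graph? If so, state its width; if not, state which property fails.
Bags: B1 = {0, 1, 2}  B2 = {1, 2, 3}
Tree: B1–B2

Yes; width 2.

Checking the three conditions: (i) the bags cover all of {0, 1, 2, 3}; (ii) for each edge, some bag contains both endpoints; (iii) the bags containing any fixed vertex form a subtree. All hold, so the decomposition is valid with width 3 − 1 = 2.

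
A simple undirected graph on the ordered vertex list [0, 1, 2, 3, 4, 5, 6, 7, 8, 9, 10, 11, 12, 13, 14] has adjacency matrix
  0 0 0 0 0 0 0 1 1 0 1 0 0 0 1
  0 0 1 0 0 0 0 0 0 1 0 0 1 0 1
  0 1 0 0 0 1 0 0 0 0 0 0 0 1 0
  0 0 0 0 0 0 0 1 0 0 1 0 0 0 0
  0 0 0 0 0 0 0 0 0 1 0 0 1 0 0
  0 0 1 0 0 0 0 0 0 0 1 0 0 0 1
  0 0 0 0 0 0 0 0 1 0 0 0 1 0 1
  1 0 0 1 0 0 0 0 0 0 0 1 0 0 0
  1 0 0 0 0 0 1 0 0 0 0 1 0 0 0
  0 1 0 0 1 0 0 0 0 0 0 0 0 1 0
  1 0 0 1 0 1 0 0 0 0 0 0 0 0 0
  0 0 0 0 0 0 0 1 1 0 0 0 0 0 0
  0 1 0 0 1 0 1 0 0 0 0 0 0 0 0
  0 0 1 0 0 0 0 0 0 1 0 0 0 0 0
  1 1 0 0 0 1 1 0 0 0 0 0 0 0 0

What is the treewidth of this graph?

3

A width-3 tree decomposition is:
Bags: B1 = {3, 7, 8, 11}  B2 = {0, 3, 7, 8}  B3 = {0, 3, 8, 10}  B4 = {0, 6, 8, 10}  B5 = {0, 6, 10, 14}  B6 = {5, 6, 10, 14}  B7 = {5, 6, 12, 14}  B8 = {1, 5, 12, 14}  B9 = {1, 2, 5, 12}  B10 = {1, 2, 4, 12}  B11 = {1, 2, 4, 9}  B12 = {2, 4, 9, 13}
Tree: B1–B2, B2–B3, B3–B4, B4–B5, B5–B6, B6–B7, B7–B8, B8–B9, B9–B10, B10–B11, B11–B12
The largest bag has 4 vertices, giving width 3; this decomposition certifies tw(G) ≤ 3. For the lower bound: the 4 vertex sets {3,7,11}, {8}, {0}, {5,6,10,14} are disjoint, each induces a connected subgraph, and every pair is joined by at least one edge of G. Contracting each set to a single vertex therefore yields K_{4} as a minor, and since treewidth is minor-monotone, tw(G) ≥ tw(K_{4}) = 3. Combining the bounds, tw(G) = 3.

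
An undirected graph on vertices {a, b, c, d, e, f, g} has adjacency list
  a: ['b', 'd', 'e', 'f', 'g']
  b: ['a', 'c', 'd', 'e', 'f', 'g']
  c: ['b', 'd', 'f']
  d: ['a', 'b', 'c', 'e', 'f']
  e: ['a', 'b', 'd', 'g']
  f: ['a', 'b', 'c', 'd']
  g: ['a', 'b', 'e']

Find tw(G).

3

A width-3 tree decomposition is:
Bags: B1 = {a, b, d, f}  B2 = {b, c, d, f}  B3 = {a, b, d, e}  B4 = {a, b, e, g}
Tree: B1–B2, B1–B3, B3–B4
The largest bag has 4 vertices, giving width 3; this decomposition certifies tw(G) ≤ 3. For the lower bound, the 4 vertices {b, c, d, f} are pairwise adjacent, and any tree decomposition puts a clique entirely inside one bag — forcing width ≥ 3. The upper and lower bounds meet at 3, so that is the treewidth.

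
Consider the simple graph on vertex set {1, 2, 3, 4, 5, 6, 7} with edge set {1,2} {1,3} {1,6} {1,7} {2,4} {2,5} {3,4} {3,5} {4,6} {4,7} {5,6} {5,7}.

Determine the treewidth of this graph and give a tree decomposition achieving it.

Treewidth 3.
One such decomposition:
Bags: B1 = {1, 4, 5, 6}  B2 = {1, 4, 5, 7}  B3 = {1, 2, 4, 5}  B4 = {1, 3, 4, 5}
Tree: B1–B2, B2–B3, B3–B4

Each bag holds 4 vertices, so the decomposition has width 3, which upper-bounds the treewidth. For the lower bound: the 4 vertex sets {4,6}, {1,7}, {5}, {2} are disjoint, each induces a connected subgraph, and every pair is joined by at least one edge of G. Contracting each set to a single vertex therefore yields K_{4} as a minor, and since treewidth is minor-monotone, tw(G) ≥ tw(K_{4}) = 3. Hence tw(G) = 3 exactly.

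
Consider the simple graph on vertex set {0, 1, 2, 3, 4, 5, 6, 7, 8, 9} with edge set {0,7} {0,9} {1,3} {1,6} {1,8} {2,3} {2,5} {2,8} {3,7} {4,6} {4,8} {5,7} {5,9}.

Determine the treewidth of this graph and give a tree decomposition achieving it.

The largest bag has 3 vertices, giving width 2; this decomposition certifies tw(G) ≤ 2. The edges 0–9–5–7–0 form a cycle, so G is not a tree and its treewidth is at least 2. Combining the bounds, tw(G) = 2.

Treewidth 2.
One optimal decomposition is:
Bags: B1 = {0, 7, 9}  B2 = {5, 7, 9}  B3 = {3, 5, 7}  B4 = {2, 3, 5}  B5 = {1, 2, 3}  B6 = {1, 2, 8}  B7 = {1, 6, 8}  B8 = {4, 6, 8}
Tree: B1–B2, B2–B3, B3–B4, B4–B5, B5–B6, B6–B7, B7–B8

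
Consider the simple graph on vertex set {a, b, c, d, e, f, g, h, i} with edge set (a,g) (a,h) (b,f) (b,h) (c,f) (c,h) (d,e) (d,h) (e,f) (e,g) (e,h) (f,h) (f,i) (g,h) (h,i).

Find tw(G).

A width-2 tree decomposition is:
Bags: B1 = {e, g, h}  B2 = {d, e, h}  B3 = {e, f, h}  B4 = {a, g, h}  B5 = {c, f, h}  B6 = {f, h, i}  B7 = {b, f, h}
Tree: B1–B2, B1–B3, B1–B4, B3–B5, B3–B6, B6–B7
The largest bag has 3 vertices, giving width 2; this decomposition certifies tw(G) ≤ 2. For the lower bound, the 3 vertices {d, e, h} are pairwise adjacent, and any tree decomposition puts a clique entirely inside one bag — forcing width ≥ 2. The upper and lower bounds meet at 2, so that is the treewidth.

2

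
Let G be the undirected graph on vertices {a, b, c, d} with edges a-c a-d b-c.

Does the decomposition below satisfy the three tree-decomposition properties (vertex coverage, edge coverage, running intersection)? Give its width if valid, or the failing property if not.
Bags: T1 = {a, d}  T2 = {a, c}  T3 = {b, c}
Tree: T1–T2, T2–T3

Vertex coverage: the bags together contain {a, b, c, d}, the full vertex set. Edge coverage: each edge of G has both endpoints in at least one bag. Running intersection: for every vertex, the bags containing it form a connected subtree. All three properties hold, so this is a valid tree decomposition of width max|bag| − 1 = 1, and hence tw(G) ≤ 1.

Yes; width 1.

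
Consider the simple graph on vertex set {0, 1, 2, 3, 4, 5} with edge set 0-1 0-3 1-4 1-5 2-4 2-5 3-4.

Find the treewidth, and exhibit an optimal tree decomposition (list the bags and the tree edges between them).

Treewidth 2.
Bags: B1 = {0, 1, 3}  B2 = {1, 3, 4}  B3 = {1, 4, 5}  B4 = {2, 4, 5}
Tree: B1–B2, B2–B3, B3–B4

The largest bag has 3 vertices, giving width 2; this decomposition certifies tw(G) ≤ 2. For the lower bound, G contains the cycle 0–3–4–1–0, so G is not a forest; only forests have treewidth ≤ 1, hence tw(G) ≥ 2. Therefore the treewidth is 2.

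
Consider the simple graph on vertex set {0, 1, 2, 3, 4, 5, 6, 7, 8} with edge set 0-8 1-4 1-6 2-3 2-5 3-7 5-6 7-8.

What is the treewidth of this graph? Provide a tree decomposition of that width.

Each bag holds 2 vertices, so the decomposition has width 1, which upper-bounds the treewidth. Since G has at least one edge (e.g. 4–1), it is not an edgeless graph, so tw(G) ≥ 1. The upper and lower bounds meet at 1, so that is the treewidth.

Treewidth 1.
Bags: B1 = {1, 4}  B2 = {1, 6}  B3 = {5, 6}  B4 = {2, 5}  B5 = {2, 3}  B6 = {3, 7}  B7 = {7, 8}  B8 = {0, 8}
Tree: B1–B2, B2–B3, B3–B4, B4–B5, B5–B6, B6–B7, B7–B8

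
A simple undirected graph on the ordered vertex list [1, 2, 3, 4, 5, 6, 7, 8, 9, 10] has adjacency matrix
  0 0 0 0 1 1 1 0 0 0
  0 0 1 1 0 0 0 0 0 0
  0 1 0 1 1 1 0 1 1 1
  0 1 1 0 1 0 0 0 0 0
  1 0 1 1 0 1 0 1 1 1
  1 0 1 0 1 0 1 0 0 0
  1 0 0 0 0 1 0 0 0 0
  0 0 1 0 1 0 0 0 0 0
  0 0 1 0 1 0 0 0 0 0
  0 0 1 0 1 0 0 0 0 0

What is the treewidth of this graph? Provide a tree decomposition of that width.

Treewidth 2.
One optimal decomposition is:
Bags: B1 = {1, 5, 6}  B2 = {3, 5, 6}  B3 = {1, 6, 7}  B4 = {3, 4, 5}  B5 = {3, 5, 10}  B6 = {3, 5, 9}  B7 = {3, 5, 8}  B8 = {2, 3, 4}
Tree: B1–B2, B1–B3, B2–B4, B2–B5, B5–B6, B2–B7, B4–B8

The largest bag has 3 vertices, giving width 2; this decomposition certifies tw(G) ≤ 2. On the other hand G contains the 3-clique {1, 5, 6}. A clique must lie in a single bag of any decomposition, so no decomposition can have width below 2. Therefore the treewidth is 2.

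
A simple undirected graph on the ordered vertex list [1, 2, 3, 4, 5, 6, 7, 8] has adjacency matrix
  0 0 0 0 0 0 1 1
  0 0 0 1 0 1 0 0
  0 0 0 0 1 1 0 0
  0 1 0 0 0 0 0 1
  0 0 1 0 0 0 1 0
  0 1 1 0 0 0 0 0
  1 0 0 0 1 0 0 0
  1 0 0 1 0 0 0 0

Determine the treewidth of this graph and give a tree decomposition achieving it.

Treewidth 2.
Bags: B1 = {1, 5, 7}  B2 = {1, 3, 5}  B3 = {1, 3, 6}  B4 = {1, 2, 6}  B5 = {1, 2, 4}  B6 = {1, 4, 8}
Tree: B1–B2, B2–B3, B3–B4, B4–B5, B5–B6

Every bag has size at most 3, so the width is 3 − 1 = 2 and tw(G) ≤ 2. The edges 1–7–5–3–6–2–4–8–1 form a cycle, so G is not a tree and its treewidth is at least 2. Combining the bounds, tw(G) = 2.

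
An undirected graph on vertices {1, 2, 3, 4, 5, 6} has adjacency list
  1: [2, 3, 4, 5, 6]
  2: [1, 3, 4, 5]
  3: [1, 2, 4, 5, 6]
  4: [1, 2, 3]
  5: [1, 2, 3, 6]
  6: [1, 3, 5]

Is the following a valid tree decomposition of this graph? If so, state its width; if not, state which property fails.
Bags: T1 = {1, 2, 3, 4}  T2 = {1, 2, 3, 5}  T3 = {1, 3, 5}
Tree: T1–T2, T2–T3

A tree decomposition must satisfy three properties: every vertex lies in some bag; for every edge, both endpoints lie together in some bag; and for every vertex, the bags containing it form a connected subtree. Here vertex 6 appears in no bag, so the decomposition is invalid.

No — vertex 6 appears in no bag.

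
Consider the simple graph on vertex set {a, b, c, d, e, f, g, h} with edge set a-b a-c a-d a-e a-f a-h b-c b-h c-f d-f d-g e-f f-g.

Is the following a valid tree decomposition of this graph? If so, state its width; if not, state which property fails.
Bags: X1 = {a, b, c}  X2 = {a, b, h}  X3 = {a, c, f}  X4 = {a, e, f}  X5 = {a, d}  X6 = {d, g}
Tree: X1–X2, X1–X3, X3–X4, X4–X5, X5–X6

No — edge (f,d) lies in no bag.

A tree decomposition must satisfy three properties: every vertex lies in some bag; for every edge, both endpoints lie together in some bag; and for every vertex, the bags containing it form a connected subtree. Here edge (f,d) lies in no bag, so the decomposition is invalid.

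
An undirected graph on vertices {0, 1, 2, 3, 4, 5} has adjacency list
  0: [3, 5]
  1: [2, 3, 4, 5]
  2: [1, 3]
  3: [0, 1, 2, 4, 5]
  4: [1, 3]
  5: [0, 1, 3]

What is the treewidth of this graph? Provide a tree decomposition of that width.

The largest bag has 3 vertices, giving width 2; this decomposition certifies tw(G) ≤ 2. Conversely, {0, 3, 5} is a clique of size 3, and the vertices of any clique must share a bag in every tree decomposition; so some bag has ≥ 3 vertices and tw(G) ≥ 2. Combining the bounds, tw(G) = 2.

Treewidth 2.
Bags: B1 = {1, 3, 5}  B2 = {1, 2, 3}  B3 = {1, 3, 4}  B4 = {0, 3, 5}
Tree: B1–B2, B1–B3, B1–B4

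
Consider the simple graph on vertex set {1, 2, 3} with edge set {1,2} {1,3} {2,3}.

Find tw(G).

2

A width-2 tree decomposition is:
Bags: B1 = {1, 2, 3}
Tree: (single bag)
With just one bag of size 3, the width is 3 − 1 = 2, so tw(G) ≤ 2. For the lower bound, the 3 vertices {1, 2, 3} are pairwise adjacent, and any tree decomposition puts a clique entirely inside one bag — forcing width ≥ 2. Combining the bounds, tw(G) = 2.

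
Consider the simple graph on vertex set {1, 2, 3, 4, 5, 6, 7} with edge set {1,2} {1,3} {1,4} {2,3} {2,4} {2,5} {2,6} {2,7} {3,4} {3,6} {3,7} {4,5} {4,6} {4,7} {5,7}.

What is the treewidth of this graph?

3

A width-3 tree decomposition is:
Bags: B1 = {1, 2, 3, 4}  B2 = {2, 3, 4, 6}  B3 = {2, 3, 4, 7}  B4 = {2, 4, 5, 7}
Tree: B1–B2, B2–B3, B3–B4
The largest bag has 4 vertices, giving width 3; this decomposition certifies tw(G) ≤ 3. On the other hand G contains the 4-clique {1, 2, 3, 4}. A clique must lie in a single bag of any decomposition, so no decomposition can have width below 3. Hence tw(G) = 3 exactly.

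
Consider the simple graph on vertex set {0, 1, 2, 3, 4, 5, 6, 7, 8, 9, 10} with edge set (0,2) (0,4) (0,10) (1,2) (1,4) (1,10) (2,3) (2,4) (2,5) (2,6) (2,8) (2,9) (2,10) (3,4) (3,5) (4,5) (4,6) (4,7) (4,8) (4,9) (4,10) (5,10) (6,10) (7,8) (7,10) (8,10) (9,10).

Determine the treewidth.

3

A width-3 tree decomposition is:
Bags: B1 = {2, 4, 5, 10}  B2 = {0, 2, 4, 10}  B3 = {2, 4, 8, 10}  B4 = {2, 4, 6, 10}  B5 = {4, 7, 8, 10}  B6 = {2, 4, 9, 10}  B7 = {1, 2, 4, 10}  B8 = {2, 3, 4, 5}
Tree: B1–B2, B1–B3, B1–B4, B3–B5, B4–B6, B6–B7, B1–B8
Every bag has size at most 4, so the width is 4 − 1 = 3 and tw(G) ≤ 3. On the other hand G contains the 4-clique {0, 2, 4, 10}. A clique must lie in a single bag of any decomposition, so no decomposition can have width below 3. Hence tw(G) = 3 exactly.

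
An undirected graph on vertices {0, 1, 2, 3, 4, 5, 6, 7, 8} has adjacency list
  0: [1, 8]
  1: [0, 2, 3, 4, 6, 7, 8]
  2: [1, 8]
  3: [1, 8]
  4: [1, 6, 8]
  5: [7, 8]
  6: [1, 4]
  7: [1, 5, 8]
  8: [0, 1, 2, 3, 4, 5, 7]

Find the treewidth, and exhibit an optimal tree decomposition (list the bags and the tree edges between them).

Treewidth 2.
Bags: B1 = {1, 3, 8}  B2 = {0, 1, 8}  B3 = {1, 7, 8}  B4 = {1, 2, 8}  B5 = {1, 4, 8}  B6 = {5, 7, 8}  B7 = {1, 4, 6}
Tree: B1–B2, B2–B3, B2–B4, B3–B5, B3–B6, B5–B7

The largest bag has 3 vertices, giving width 2; this decomposition certifies tw(G) ≤ 2. For the lower bound, the 3 vertices {0, 1, 8} are pairwise adjacent, and any tree decomposition puts a clique entirely inside one bag — forcing width ≥ 2. Hence tw(G) = 2 exactly.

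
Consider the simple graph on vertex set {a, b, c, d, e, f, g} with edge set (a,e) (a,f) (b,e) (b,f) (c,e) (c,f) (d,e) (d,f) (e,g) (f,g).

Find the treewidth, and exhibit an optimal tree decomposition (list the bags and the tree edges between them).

Every bag has size at most 3, so the width is 3 − 1 = 2 and tw(G) ≤ 2. Since e–b–f–c–e is a cycle in G, G is not acyclic. Forests are exactly the graphs of treewidth ≤ 1, so tw(G) ≥ 2. Therefore the treewidth is 2.

Treewidth 2.
One optimal decomposition is:
Bags: B1 = {b, e, f}  B2 = {c, e, f}  B3 = {d, e, f}  B4 = {a, e, f}  B5 = {e, f, g}
Tree: B1–B2, B2–B3, B3–B4, B4–B5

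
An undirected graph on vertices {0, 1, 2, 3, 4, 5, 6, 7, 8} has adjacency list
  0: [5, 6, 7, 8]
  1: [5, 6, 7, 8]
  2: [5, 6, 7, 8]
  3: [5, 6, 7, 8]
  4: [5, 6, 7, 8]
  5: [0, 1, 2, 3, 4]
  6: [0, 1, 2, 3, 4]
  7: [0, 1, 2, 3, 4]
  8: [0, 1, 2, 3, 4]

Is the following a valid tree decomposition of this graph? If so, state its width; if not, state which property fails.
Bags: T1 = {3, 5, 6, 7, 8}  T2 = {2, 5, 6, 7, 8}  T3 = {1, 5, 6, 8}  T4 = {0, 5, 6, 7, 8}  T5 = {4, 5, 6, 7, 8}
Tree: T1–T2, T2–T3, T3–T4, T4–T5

A tree decomposition must satisfy three properties: every vertex lies in some bag; for every edge, both endpoints lie together in some bag; and for every vertex, the bags containing it form a connected subtree. Here edge (7,1) lies in no bag, so the decomposition is invalid.

No — edge (7,1) lies in no bag.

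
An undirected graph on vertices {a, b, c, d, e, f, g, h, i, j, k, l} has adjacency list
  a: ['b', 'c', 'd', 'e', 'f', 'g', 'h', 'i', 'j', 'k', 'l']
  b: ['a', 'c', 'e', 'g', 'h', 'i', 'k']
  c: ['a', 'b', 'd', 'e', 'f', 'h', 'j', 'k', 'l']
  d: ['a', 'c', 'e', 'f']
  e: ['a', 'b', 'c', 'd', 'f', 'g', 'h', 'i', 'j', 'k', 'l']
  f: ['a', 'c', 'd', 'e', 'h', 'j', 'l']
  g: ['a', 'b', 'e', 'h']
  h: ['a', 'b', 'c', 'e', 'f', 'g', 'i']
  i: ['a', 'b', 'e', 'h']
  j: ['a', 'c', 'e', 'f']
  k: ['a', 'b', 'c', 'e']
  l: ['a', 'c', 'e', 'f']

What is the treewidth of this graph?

A width-4 tree decomposition is:
Bags: B1 = {a, c, e, f, h}  B2 = {a, c, e, f, l}  B3 = {a, b, c, e, h}  B4 = {a, b, e, g, h}  B5 = {a, b, c, e, k}  B6 = {a, c, d, e, f}  B7 = {a, c, e, f, j}  B8 = {a, b, e, h, i}
Tree: B1–B2, B1–B3, B3–B4, B3–B5, B2–B6, B6–B7, B4–B8
Every bag has size at most 5, so the width is 5 − 1 = 4 and tw(G) ≤ 4. For the lower bound, the 5 vertices {a, b, e, g, h} are pairwise adjacent, and any tree decomposition puts a clique entirely inside one bag — forcing width ≥ 4. The upper and lower bounds meet at 4, so that is the treewidth.

4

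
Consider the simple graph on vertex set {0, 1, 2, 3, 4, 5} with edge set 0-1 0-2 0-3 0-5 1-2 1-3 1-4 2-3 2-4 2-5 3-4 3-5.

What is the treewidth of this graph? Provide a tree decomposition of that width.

Treewidth 3.
One optimal decomposition is:
Bags: B1 = {0, 1, 2, 3}  B2 = {0, 2, 3, 5}  B3 = {1, 2, 3, 4}
Tree: B1–B2, B1–B3

The largest bag has 4 vertices, giving width 3; this decomposition certifies tw(G) ≤ 3. On the other hand G contains the 4-clique {0, 1, 2, 3}. A clique must lie in a single bag of any decomposition, so no decomposition can have width below 3. Hence tw(G) = 3 exactly.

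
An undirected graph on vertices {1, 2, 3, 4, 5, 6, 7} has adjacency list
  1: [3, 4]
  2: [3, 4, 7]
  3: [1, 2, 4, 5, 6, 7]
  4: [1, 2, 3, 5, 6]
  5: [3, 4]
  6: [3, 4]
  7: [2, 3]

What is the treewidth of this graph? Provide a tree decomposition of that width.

Each bag holds 3 vertices, so the decomposition has width 2, which upper-bounds the treewidth. On the other hand G contains the 3-clique {1, 3, 4}. A clique must lie in a single bag of any decomposition, so no decomposition can have width below 2. Combining the bounds, tw(G) = 2.

Treewidth 2.
One such decomposition:
Bags: B1 = {3, 4, 6}  B2 = {1, 3, 4}  B3 = {3, 4, 5}  B4 = {2, 3, 4}  B5 = {2, 3, 7}
Tree: B1–B2, B1–B3, B3–B4, B4–B5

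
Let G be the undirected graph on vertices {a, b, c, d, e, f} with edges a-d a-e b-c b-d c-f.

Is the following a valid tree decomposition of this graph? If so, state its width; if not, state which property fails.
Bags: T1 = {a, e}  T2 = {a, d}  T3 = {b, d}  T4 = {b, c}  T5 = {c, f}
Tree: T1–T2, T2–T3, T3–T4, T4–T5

Yes; width 1.

Every vertex of G appears in some bag (union = {a, b, c, d, e, f}); every edge is covered by a bag; and for each vertex v the set of bags containing v is connected in the bag tree. The decomposition is therefore valid. The largest bag has 2 vertices, so the width is 1.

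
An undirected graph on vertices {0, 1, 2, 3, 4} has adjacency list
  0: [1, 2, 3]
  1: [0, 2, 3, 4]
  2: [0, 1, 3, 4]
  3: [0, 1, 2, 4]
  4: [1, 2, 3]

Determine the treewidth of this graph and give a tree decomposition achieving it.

Treewidth 3.
One optimal decomposition is:
Bags: B1 = {0, 1, 2, 3}  B2 = {1, 2, 3, 4}
Tree: B1–B2

Each bag holds 4 vertices, so the decomposition has width 3, which upper-bounds the treewidth. Conversely, {0, 1, 2, 3} is a clique of size 4, and the vertices of any clique must share a bag in every tree decomposition; so some bag has ≥ 4 vertices and tw(G) ≥ 3. The upper and lower bounds meet at 3, so that is the treewidth.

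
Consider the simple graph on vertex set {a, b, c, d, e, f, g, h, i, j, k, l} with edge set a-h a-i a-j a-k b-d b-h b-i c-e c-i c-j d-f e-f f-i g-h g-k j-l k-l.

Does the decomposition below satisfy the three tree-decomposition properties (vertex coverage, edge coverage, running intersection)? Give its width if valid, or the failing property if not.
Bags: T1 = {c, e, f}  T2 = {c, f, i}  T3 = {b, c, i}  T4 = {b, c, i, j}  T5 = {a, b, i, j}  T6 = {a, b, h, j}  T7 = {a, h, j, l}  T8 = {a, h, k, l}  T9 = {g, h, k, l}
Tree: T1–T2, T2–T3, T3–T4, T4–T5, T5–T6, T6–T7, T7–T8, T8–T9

A tree decomposition must satisfy three properties: every vertex lies in some bag; for every edge, both endpoints lie together in some bag; and for every vertex, the bags containing it form a connected subtree. Here vertex d appears in no bag, so the decomposition is invalid.

No — vertex d appears in no bag.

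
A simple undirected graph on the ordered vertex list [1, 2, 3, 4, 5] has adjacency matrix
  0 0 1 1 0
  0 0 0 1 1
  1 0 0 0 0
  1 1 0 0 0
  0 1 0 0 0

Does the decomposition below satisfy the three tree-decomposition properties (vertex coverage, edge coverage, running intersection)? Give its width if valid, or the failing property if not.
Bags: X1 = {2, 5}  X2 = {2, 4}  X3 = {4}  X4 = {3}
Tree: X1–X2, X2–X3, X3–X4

No — vertex 1 appears in no bag.

A tree decomposition must satisfy three properties: every vertex lies in some bag; for every edge, both endpoints lie together in some bag; and for every vertex, the bags containing it form a connected subtree. Here vertex 1 appears in no bag, so the decomposition is invalid.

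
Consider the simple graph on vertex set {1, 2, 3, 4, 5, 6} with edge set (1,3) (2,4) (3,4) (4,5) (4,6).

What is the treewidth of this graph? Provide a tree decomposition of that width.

The largest bag has 2 vertices, giving width 1; this decomposition certifies tw(G) ≤ 1. Any graph with an edge has treewidth ≥ 1, and G has the edge 2–4. The upper and lower bounds meet at 1, so that is the treewidth.

Treewidth 1.
One such decomposition:
Bags: B1 = {2, 4}  B2 = {3, 4}  B3 = {1, 3}  B4 = {4, 5}  B5 = {4, 6}
Tree: B1–B2, B2–B3, B1–B4, B2–B5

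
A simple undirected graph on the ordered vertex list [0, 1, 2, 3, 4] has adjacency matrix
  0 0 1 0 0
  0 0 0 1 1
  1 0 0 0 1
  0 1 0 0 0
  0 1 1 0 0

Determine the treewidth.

A width-1 tree decomposition is:
Bags: B1 = {1, 3}  B2 = {1, 4}  B3 = {2, 4}  B4 = {0, 2}
Tree: B1–B2, B2–B3, B3–B4
Each bag holds 2 vertices, so the decomposition has width 1, which upper-bounds the treewidth. G has an edge, so its treewidth is at least 1. Therefore the treewidth is 1.

1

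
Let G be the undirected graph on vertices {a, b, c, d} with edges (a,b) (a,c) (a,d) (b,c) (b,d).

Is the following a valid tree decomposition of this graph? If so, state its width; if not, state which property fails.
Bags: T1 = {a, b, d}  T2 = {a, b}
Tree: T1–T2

No — vertex c appears in no bag.

A tree decomposition must satisfy three properties: every vertex lies in some bag; for every edge, both endpoints lie together in some bag; and for every vertex, the bags containing it form a connected subtree. Here vertex c appears in no bag, so the decomposition is invalid.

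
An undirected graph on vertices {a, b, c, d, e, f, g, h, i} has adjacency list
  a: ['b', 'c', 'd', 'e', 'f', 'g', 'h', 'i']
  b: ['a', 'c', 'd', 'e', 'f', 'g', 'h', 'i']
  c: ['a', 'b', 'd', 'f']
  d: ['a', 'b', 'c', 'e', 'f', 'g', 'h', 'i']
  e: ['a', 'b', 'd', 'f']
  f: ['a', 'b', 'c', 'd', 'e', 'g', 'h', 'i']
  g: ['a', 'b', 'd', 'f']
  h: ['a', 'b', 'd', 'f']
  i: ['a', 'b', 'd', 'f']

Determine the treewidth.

4

A width-4 tree decomposition is:
Bags: B1 = {a, b, d, e, f}  B2 = {a, b, c, d, f}  B3 = {a, b, d, f, i}  B4 = {a, b, d, f, g}  B5 = {a, b, d, f, h}
Tree: B1–B2, B1–B3, B1–B4, B2–B5
Every bag has size at most 5, so the width is 5 − 1 = 4 and tw(G) ≤ 4. For the lower bound, the 5 vertices {a, b, d, f, g} are pairwise adjacent, and any tree decomposition puts a clique entirely inside one bag — forcing width ≥ 4. Therefore the treewidth is 4.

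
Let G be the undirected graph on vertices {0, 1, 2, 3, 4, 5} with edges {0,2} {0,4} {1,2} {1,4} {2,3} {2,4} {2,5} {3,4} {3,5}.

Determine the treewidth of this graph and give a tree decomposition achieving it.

Every bag has size at most 3, so the width is 3 − 1 = 2 and tw(G) ≤ 2. On the other hand G contains the 3-clique {0, 2, 4}. A clique must lie in a single bag of any decomposition, so no decomposition can have width below 2. Hence tw(G) = 2 exactly.

Treewidth 2.
One such decomposition:
Bags: B1 = {2, 3, 4}  B2 = {0, 2, 4}  B3 = {1, 2, 4}  B4 = {2, 3, 5}
Tree: B1–B2, B1–B3, B1–B4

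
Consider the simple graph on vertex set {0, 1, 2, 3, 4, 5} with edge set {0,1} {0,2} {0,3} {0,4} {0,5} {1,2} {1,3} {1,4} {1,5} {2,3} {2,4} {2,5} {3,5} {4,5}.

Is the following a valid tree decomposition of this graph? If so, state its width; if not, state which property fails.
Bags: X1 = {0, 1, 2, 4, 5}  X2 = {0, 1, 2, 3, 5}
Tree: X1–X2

Yes; width 4.

Every vertex of G appears in some bag (union = {0, 1, 2, 3, 4, 5}); every edge is covered by a bag; and for each vertex v the set of bags containing v is connected in the bag tree. The decomposition is therefore valid. The largest bag has 5 vertices, so the width is 4.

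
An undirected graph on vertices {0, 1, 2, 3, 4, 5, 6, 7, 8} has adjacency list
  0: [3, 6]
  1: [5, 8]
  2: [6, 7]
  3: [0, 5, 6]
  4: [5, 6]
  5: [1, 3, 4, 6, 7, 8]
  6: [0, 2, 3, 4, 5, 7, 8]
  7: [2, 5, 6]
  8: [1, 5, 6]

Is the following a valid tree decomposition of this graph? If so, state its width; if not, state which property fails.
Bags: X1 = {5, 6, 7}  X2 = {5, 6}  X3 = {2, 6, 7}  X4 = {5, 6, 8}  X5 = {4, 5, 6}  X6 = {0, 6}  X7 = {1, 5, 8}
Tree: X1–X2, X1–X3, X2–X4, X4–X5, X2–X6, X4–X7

No — vertex 3 appears in no bag.

A tree decomposition must satisfy three properties: every vertex lies in some bag; for every edge, both endpoints lie together in some bag; and for every vertex, the bags containing it form a connected subtree. Here vertex 3 appears in no bag, so the decomposition is invalid.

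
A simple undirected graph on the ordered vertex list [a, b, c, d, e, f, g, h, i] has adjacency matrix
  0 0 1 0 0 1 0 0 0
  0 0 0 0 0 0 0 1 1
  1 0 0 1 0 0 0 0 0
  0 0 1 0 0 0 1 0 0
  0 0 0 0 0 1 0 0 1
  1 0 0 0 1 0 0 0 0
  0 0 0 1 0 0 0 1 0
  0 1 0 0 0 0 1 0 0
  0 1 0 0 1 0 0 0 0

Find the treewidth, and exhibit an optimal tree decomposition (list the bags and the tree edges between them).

Treewidth 2.
One optimal decomposition is:
Bags: B1 = {d, g, h}  B2 = {b, d, h}  B3 = {b, d, i}  B4 = {d, e, i}  B5 = {d, e, f}  B6 = {a, d, f}  B7 = {a, c, d}
Tree: B1–B2, B2–B3, B3–B4, B4–B5, B5–B6, B6–B7

Every bag has size at most 3, so the width is 3 − 1 = 2 and tw(G) ≤ 2. Since d–g–h–b–i–e–f–a–c–d is a cycle in G, G is not acyclic. Forests are exactly the graphs of treewidth ≤ 1, so tw(G) ≥ 2. Hence tw(G) = 2 exactly.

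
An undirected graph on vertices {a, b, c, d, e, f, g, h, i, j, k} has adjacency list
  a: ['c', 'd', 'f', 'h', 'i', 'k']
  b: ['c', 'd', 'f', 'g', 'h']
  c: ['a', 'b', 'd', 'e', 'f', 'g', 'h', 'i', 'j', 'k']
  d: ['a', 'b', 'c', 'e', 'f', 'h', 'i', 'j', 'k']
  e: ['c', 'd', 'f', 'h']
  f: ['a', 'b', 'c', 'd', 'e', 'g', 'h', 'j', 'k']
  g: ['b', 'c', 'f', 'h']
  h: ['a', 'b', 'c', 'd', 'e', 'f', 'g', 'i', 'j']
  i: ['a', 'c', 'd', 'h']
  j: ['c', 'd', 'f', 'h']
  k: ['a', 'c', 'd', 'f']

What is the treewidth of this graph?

A width-4 tree decomposition is:
Bags: B1 = {a, c, d, f, k}  B2 = {a, c, d, f, h}  B3 = {b, c, d, f, h}  B4 = {c, d, f, h, j}  B5 = {a, c, d, h, i}  B6 = {b, c, f, g, h}  B7 = {c, d, e, f, h}
Tree: B1–B2, B2–B3, B3–B4, B2–B5, B3–B6, B2–B7
Each bag holds 5 vertices, so the decomposition has width 4, which upper-bounds the treewidth. For the lower bound, the 5 vertices {c, d, f, h, j} are pairwise adjacent, and any tree decomposition puts a clique entirely inside one bag — forcing width ≥ 4. The upper and lower bounds meet at 4, so that is the treewidth.

4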